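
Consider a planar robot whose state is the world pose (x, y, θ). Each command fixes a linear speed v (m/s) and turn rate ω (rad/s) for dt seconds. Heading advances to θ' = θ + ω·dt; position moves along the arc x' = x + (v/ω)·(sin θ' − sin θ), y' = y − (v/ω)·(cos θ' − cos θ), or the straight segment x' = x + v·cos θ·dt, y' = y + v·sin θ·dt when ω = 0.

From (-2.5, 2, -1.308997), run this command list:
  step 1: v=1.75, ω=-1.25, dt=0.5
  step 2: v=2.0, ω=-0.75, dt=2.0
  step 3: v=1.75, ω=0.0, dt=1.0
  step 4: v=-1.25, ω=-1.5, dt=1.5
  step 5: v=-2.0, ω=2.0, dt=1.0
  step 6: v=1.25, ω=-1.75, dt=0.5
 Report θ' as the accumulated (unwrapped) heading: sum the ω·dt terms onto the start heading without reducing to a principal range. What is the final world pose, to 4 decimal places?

(-7.5404, -2.6271, -4.5590)

step 1: θ'=-1.9340 (R=-1.4000) → pose (-2.5436, 1.1403, -1.9340)
step 2: θ'=-3.4340 (R=-2.6667) → pose (-5.8050, -0.4658, -3.4340)
step 3: θ'=-3.4340 (straight) → pose (-7.4807, 0.0386, -3.4340)
step 4: θ'=-5.6840 (R=0.8333) → pose (-7.2510, -1.4475, -5.6840)
step 5: θ'=-3.6840 (R=-1.0000) → pose (-7.2032, -3.1298, -3.6840)
step 6: θ'=-4.5590 (R=-0.7143) → pose (-7.5404, -2.6271, -4.5590)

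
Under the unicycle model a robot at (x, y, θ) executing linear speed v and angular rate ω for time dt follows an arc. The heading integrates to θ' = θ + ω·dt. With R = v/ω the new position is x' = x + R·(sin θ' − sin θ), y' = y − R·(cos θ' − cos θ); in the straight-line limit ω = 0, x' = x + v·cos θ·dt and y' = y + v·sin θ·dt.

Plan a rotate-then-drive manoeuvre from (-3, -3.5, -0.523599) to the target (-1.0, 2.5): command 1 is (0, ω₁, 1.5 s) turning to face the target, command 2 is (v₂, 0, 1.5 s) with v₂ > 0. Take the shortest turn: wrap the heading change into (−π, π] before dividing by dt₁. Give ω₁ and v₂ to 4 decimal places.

ω₁ = 1.1818, v₂ = 4.2164

heading to target = atan2(2.5−-3.5, -1−-3) = 1.2490
Δθ = wrap(1.2490 − -0.5236) = 1.7726; ω₁ = Δθ/dt₁ = 1.1818
distance = √((-1−-3)² + (2.5−-3.5)²) = 6.3246; v₂ = distance/dt₂ = 4.2164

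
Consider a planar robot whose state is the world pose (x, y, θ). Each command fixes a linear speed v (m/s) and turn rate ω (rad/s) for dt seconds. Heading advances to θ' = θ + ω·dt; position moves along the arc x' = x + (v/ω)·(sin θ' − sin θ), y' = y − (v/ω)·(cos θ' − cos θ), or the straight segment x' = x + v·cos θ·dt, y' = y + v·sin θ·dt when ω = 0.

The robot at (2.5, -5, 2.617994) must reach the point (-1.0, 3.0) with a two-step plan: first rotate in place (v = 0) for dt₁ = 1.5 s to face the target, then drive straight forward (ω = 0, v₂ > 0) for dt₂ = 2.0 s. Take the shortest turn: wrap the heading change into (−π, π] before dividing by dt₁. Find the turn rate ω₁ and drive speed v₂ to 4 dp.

heading to target = atan2(3−-5, -1−2.5) = 1.9832
Δθ = wrap(1.9832 − 2.6180) = -0.6348; ω₁ = Δθ/dt₁ = -0.4232
distance = √((-1−2.5)² + (3−-5)²) = 8.7321; v₂ = distance/dt₂ = 4.3661

ω₁ = -0.4232, v₂ = 4.3661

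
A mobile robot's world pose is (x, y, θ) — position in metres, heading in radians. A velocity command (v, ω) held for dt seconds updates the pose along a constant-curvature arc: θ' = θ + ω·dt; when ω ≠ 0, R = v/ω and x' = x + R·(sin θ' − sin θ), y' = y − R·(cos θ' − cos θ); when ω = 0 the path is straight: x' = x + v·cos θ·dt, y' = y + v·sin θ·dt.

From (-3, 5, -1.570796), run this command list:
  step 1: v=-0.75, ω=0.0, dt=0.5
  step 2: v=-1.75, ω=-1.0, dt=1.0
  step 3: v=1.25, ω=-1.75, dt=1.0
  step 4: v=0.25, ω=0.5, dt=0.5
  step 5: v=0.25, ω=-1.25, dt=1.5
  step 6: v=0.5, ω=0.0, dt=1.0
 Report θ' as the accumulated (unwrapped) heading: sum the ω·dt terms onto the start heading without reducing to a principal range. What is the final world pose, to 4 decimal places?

step 1: θ'=-1.5708 (straight) → pose (-3.0000, 5.3750, -1.5708)
step 2: θ'=-2.5708 (R=1.7500) → pose (-2.1955, 6.8476, -2.5708)
step 3: θ'=-4.3208 (R=-0.7143) → pose (-3.2417, 7.1760, -4.3208)
step 4: θ'=-4.0708 (R=0.5000) → pose (-3.3033, 7.2844, -4.0708)
step 5: θ'=-5.9458 (R=-0.2000) → pose (-3.2092, 7.5928, -5.9458)
step 6: θ'=-5.9458 (straight) → pose (-2.7374, 7.7583, -5.9458)

(-2.7374, 7.7583, -5.9458)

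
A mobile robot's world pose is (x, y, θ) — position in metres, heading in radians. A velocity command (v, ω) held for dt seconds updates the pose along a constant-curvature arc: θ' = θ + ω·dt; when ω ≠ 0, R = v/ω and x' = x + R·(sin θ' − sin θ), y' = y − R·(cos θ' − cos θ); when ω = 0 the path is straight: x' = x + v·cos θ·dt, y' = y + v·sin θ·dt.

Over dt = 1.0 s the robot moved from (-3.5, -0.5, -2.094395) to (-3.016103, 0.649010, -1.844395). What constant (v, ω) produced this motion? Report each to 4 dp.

v = -1.2500, ω = 0.2500

Δθ = -1.844395 − -2.094395 = 0.250000
ω = Δθ/dt = 0.250000/1.0 = 0.2500
R = −Δy/(cos θ' − cos θ) = -5.0000
v = R·ω = -5.0000·0.2500 = -1.2500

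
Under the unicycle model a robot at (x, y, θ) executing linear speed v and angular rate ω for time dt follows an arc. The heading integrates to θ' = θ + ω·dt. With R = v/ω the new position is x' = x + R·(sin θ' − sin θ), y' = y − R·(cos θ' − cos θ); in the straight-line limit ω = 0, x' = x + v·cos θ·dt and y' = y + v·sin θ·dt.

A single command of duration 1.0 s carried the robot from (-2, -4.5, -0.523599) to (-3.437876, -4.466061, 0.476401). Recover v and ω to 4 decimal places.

Δθ = 0.476401 − -0.523599 = 1.000000
ω = Δθ/dt = 1.000000/1.0 = 1.0000
R = Δx/(sin θ' − sin θ) = -1.5000
v = R·ω = -1.5000·1.0000 = -1.5000

v = -1.5000, ω = 1.0000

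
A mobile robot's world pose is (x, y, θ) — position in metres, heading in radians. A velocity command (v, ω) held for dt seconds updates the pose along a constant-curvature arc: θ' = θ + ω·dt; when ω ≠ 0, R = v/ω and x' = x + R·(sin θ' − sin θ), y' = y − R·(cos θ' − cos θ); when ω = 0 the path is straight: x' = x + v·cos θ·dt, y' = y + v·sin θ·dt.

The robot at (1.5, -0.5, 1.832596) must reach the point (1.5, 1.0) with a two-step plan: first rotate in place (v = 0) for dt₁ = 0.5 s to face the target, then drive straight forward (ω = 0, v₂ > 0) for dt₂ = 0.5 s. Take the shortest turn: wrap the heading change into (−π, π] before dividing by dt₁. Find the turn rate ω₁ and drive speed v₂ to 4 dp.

heading to target = atan2(1−-0.5, 1.5−1.5) = 1.5708
Δθ = wrap(1.5708 − 1.8326) = -0.2618; ω₁ = Δθ/dt₁ = -0.5236
distance = √((1.5−1.5)² + (1−-0.5)²) = 1.5000; v₂ = distance/dt₂ = 3.0000

ω₁ = -0.5236, v₂ = 3.0000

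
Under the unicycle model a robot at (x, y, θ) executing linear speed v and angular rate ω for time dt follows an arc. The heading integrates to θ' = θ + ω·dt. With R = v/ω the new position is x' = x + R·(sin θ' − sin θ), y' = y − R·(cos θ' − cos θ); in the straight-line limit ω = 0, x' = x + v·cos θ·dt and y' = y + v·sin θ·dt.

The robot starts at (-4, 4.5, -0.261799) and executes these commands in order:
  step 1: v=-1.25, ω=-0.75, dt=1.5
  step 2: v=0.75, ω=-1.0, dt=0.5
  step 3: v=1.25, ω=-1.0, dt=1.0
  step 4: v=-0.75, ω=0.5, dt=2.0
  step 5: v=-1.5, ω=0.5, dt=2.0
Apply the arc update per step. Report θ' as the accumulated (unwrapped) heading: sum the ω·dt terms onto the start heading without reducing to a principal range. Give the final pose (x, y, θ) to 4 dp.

step 1: θ'=-1.3868 (R=1.6667) → pose (-5.2072, 5.8049, -1.3868)
step 2: θ'=-1.8868 (R=-0.7500) → pose (-5.2316, 5.4346, -1.8868)
step 3: θ'=-2.8868 (R=-1.2500) → pose (-6.1047, 4.6135, -2.8868)
step 4: θ'=-1.8868 (R=-1.5000) → pose (-5.0570, 5.5989, -1.8868)
step 5: θ'=-0.8868 (R=-3.0000) → pose (-5.5833, 8.4269, -0.8868)

(-5.5833, 8.4269, -0.8868)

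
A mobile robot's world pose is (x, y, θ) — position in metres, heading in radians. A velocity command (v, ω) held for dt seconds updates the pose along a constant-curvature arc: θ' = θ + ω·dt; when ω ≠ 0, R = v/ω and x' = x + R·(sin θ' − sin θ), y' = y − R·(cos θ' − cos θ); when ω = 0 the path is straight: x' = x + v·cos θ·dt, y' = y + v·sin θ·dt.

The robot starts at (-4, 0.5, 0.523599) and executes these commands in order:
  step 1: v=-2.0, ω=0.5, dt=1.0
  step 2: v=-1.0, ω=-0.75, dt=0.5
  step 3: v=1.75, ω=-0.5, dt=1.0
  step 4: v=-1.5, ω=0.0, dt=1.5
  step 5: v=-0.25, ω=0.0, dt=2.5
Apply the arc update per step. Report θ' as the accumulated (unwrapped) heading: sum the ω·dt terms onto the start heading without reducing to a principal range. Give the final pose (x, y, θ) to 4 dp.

step 1: θ'=1.0236 (R=-4.0000) → pose (-5.4159, -0.8829, 1.0236)
step 2: θ'=0.6486 (R=1.3333) → pose (-5.7492, -1.2518, 0.6486)
step 3: θ'=0.1486 (R=-3.5000) → pose (-4.1531, -0.5796, 0.1486)
step 4: θ'=0.1486 (straight) → pose (-6.3783, -0.9127, 0.1486)
step 5: θ'=0.1486 (straight) → pose (-6.9964, -1.0052, 0.1486)

(-6.9964, -1.0052, 0.1486)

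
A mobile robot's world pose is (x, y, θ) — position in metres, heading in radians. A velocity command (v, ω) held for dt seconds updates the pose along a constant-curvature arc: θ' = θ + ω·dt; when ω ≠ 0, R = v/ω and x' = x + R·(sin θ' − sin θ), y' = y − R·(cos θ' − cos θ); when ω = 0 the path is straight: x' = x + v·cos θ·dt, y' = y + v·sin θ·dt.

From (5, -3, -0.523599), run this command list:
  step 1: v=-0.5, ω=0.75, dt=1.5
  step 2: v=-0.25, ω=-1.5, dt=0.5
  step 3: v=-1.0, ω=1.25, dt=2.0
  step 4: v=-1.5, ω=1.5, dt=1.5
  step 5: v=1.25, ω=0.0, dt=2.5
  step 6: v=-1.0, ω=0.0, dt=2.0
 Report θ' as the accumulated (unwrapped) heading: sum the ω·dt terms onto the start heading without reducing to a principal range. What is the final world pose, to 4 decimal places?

step 1: θ'=0.6014 (R=-0.6667) → pose (4.2895, -3.0277, 0.6014)
step 2: θ'=-0.1486 (R=0.1667) → pose (4.1705, -3.0551, -0.1486)
step 3: θ'=2.3514 (R=-0.8000) → pose (3.4837, -4.4092, 2.3514)
step 4: θ'=4.6014 (R=-1.0000) → pose (5.1880, -3.8163, 4.6014)
step 5: θ'=4.6014 (straight) → pose (4.8419, -6.9220, 4.6014)
step 6: θ'=4.6014 (straight) → pose (5.0634, -4.9343, 4.6014)

(5.0634, -4.9343, 4.6014)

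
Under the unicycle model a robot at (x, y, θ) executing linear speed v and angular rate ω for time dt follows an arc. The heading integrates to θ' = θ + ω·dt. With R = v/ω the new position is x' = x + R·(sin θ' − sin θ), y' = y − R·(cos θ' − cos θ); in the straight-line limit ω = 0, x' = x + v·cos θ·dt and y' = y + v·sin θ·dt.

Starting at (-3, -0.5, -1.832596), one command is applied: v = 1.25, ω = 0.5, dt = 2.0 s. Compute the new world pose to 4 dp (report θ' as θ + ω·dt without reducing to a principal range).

(-2.4344, -2.8294, -0.8326)

θ' = -1.8326 + 0.5·2.0 = -0.8326
R = v/ω = 1.25/0.5 = 2.5000
x' = -3 + 2.5000·(sin -0.8326 − sin -1.8326) = -2.4344
y' = -0.5 − 2.5000·(cos -0.8326 − cos -1.8326) = -2.8294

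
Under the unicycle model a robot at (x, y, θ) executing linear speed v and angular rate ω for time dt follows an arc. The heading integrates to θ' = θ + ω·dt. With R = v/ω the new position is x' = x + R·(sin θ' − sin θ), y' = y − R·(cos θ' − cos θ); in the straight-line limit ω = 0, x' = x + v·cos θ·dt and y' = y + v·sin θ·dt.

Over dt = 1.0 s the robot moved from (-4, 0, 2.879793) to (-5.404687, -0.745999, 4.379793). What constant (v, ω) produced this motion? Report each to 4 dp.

v = 1.7500, ω = 1.5000

Δθ = 4.379793 − 2.879793 = 1.500000
ω = Δθ/dt = 1.500000/1.0 = 1.5000
R = Δx/(sin θ' − sin θ) = 1.1667
v = R·ω = 1.1667·1.5000 = 1.7500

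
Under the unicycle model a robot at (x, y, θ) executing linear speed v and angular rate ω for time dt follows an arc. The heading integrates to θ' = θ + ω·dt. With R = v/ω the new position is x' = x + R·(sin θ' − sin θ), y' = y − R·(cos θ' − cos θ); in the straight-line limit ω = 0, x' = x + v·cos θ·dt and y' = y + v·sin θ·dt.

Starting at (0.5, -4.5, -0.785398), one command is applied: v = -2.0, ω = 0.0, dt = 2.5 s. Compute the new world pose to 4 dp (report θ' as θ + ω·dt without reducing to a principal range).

θ' = -0.7854 + 0.0·2.5 = -0.7854
ω = 0 → straight: x' = 0.5 + -2.0·cos(-0.7854)·2.5 = -3.0355
y' = -4.5 + -2.0·sin(-0.7854)·2.5 = -0.9645

(-3.0355, -0.9645, -0.7854)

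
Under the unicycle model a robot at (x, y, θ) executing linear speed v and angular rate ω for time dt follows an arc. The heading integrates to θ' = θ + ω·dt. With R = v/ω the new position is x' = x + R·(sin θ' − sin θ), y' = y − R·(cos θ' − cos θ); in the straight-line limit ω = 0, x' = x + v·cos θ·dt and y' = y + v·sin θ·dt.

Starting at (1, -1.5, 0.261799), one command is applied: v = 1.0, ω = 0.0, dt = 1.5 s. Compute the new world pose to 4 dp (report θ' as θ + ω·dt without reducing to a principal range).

θ' = 0.2618 + 0.0·1.5 = 0.2618
ω = 0 → straight: x' = 1 + 1.0·cos(0.2618)·1.5 = 2.4489
y' = -1.5 + 1.0·sin(0.2618)·1.5 = -1.1118

(2.4489, -1.1118, 0.2618)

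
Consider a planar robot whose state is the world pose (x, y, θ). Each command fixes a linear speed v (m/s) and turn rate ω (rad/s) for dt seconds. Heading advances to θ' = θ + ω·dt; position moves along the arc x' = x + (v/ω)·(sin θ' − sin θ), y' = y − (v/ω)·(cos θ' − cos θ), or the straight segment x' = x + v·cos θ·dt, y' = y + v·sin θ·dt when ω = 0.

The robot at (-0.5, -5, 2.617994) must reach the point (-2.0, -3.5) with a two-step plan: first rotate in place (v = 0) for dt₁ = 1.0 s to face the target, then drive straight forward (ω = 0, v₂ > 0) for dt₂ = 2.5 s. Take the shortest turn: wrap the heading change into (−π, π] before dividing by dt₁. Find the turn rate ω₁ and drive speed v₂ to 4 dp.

heading to target = atan2(-3.5−-5, -2−-0.5) = 2.3562
Δθ = wrap(2.3562 − 2.6180) = -0.2618; ω₁ = Δθ/dt₁ = -0.2618
distance = √((-2−-0.5)² + (-3.5−-5)²) = 2.1213; v₂ = distance/dt₂ = 0.8485

ω₁ = -0.2618, v₂ = 0.8485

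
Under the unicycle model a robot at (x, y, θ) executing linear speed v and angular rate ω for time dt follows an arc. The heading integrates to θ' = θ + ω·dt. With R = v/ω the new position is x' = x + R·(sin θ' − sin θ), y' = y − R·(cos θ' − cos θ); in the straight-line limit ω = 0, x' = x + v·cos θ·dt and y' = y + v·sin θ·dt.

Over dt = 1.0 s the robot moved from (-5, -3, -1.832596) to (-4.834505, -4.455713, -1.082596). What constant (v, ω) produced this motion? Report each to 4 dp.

v = 1.5000, ω = 0.7500

Δθ = -1.082596 − -1.832596 = 0.750000
ω = Δθ/dt = 0.750000/1.0 = 0.7500
R = −Δy/(cos θ' − cos θ) = 2.0000
v = R·ω = 2.0000·0.7500 = 1.5000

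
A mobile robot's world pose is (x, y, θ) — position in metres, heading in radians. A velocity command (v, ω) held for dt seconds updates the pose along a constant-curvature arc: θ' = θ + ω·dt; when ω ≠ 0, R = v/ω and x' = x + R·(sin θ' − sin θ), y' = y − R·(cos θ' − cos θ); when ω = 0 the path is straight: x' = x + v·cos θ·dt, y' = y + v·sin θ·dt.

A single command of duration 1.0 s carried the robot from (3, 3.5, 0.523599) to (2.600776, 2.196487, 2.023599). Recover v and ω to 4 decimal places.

v = -1.5000, ω = 1.5000

Δθ = 2.023599 − 0.523599 = 1.500000
ω = Δθ/dt = 1.500000/1.0 = 1.5000
R = −Δy/(cos θ' − cos θ) = -1.0000
v = R·ω = -1.0000·1.5000 = -1.5000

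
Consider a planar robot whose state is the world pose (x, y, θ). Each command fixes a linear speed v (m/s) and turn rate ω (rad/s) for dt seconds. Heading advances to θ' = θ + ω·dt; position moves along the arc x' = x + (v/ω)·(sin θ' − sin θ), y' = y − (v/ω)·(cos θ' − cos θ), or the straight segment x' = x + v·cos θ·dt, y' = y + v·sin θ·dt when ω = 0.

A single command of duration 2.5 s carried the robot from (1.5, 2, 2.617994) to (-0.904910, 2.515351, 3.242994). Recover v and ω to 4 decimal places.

v = 1.0000, ω = 0.2500

Δθ = 3.242994 − 2.617994 = 0.625000
ω = Δθ/dt = 0.625000/2.5 = 0.2500
R = Δx/(sin θ' − sin θ) = 4.0000
v = R·ω = 4.0000·0.2500 = 1.0000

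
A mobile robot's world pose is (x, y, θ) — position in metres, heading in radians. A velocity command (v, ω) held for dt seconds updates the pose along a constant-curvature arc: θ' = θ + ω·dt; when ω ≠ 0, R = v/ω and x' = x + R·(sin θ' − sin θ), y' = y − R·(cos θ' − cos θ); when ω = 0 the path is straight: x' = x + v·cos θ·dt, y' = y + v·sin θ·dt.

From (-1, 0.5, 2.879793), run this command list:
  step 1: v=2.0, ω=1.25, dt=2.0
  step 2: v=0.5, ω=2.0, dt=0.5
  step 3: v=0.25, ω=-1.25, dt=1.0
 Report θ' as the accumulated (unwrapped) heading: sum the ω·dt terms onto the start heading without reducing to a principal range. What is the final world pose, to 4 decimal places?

(-2.2482, -2.2479, 5.1298)

step 1: θ'=5.3798 (R=1.6000) → pose (-2.6708, -2.0358, 5.3798)
step 2: θ'=6.3798 (R=0.2500) → pose (-2.4503, -2.1299, 6.3798)
step 3: θ'=5.1298 (R=-0.2000) → pose (-2.2482, -2.2479, 5.1298)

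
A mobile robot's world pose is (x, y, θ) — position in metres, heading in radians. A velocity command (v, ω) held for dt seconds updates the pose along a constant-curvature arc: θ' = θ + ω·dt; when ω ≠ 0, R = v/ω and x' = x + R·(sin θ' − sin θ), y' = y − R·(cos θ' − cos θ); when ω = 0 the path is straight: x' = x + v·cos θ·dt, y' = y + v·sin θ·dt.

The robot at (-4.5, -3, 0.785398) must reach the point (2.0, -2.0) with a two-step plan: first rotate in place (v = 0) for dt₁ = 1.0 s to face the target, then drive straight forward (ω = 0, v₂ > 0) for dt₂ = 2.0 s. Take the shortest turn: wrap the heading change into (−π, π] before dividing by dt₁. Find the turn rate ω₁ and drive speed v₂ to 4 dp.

heading to target = atan2(-2−-3, 2−-4.5) = 0.1526
Δθ = wrap(0.1526 − 0.7854) = -0.6327; ω₁ = Δθ/dt₁ = -0.6327
distance = √((2−-4.5)² + (-2−-3)²) = 6.5765; v₂ = distance/dt₂ = 3.2882

ω₁ = -0.6327, v₂ = 3.2882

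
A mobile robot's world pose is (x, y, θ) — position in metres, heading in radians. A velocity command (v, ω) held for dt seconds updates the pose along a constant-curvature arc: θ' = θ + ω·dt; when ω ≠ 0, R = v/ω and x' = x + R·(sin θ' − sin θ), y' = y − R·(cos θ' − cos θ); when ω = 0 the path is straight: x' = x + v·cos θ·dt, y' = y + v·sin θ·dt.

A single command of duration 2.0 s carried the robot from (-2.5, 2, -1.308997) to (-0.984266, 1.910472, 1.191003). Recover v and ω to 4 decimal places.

Δθ = 1.191003 − -1.308997 = 2.500000
ω = Δθ/dt = 2.500000/2.0 = 1.2500
R = Δx/(sin θ' − sin θ) = 0.8000
v = R·ω = 0.8000·1.2500 = 1.0000

v = 1.0000, ω = 1.2500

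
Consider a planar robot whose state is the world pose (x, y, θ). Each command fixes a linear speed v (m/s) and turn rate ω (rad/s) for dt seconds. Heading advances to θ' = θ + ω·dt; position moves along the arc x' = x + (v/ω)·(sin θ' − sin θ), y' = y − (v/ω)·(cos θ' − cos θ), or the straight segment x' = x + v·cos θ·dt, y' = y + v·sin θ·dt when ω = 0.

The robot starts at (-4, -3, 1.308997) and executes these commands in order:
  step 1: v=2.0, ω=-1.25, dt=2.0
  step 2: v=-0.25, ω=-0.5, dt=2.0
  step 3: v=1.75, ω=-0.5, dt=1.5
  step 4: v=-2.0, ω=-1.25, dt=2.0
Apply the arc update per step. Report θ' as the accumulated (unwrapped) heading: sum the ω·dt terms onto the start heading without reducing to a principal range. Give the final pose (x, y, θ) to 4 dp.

step 1: θ'=-1.1910 (R=-1.6000) → pose (-0.9685, -2.8209, -1.1910)
step 2: θ'=-2.1910 (R=0.5000) → pose (-0.9110, -2.3450, -2.1910)
step 3: θ'=-2.9410 (R=-3.5000) → pose (-3.0618, -3.7406, -2.9410)
step 4: θ'=-5.4410 (R=1.6000) → pose (-1.5493, -6.3738, -5.4410)

(-1.5493, -6.3738, -5.4410)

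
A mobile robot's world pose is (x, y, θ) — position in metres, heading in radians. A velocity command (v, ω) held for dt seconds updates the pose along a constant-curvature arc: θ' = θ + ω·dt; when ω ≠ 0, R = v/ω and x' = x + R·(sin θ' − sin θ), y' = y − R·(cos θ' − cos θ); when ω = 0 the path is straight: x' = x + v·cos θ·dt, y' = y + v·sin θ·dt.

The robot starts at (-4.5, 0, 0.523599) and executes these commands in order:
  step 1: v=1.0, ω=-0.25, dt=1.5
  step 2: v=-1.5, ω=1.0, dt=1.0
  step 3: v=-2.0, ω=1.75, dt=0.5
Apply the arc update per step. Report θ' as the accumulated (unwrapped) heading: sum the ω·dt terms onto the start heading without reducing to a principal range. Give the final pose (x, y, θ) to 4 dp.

step 1: θ'=0.1486 (R=-4.0000) → pose (-3.0922, 0.4918, 0.1486)
step 2: θ'=1.1486 (R=-1.5000) → pose (-4.2384, -0.3770, 1.1486)
step 3: θ'=2.0236 (R=-1.1429) → pose (-4.2236, -1.3453, 2.0236)

(-4.2236, -1.3453, 2.0236)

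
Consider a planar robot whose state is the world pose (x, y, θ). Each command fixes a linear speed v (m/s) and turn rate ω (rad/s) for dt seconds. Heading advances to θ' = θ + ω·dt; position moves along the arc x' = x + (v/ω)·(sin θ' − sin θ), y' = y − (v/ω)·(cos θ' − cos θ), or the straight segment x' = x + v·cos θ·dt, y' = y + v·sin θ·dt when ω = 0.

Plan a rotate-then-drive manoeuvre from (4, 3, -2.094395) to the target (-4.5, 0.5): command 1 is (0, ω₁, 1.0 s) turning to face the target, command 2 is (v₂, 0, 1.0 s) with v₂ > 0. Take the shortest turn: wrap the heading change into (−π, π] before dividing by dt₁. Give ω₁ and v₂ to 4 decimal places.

heading to target = atan2(0.5−3, -4.5−4) = -2.8555
Δθ = wrap(-2.8555 − -2.0944) = -0.7611; ω₁ = Δθ/dt₁ = -0.7611
distance = √((-4.5−4)² + (0.5−3)²) = 8.8600; v₂ = distance/dt₂ = 8.8600

ω₁ = -0.7611, v₂ = 8.8600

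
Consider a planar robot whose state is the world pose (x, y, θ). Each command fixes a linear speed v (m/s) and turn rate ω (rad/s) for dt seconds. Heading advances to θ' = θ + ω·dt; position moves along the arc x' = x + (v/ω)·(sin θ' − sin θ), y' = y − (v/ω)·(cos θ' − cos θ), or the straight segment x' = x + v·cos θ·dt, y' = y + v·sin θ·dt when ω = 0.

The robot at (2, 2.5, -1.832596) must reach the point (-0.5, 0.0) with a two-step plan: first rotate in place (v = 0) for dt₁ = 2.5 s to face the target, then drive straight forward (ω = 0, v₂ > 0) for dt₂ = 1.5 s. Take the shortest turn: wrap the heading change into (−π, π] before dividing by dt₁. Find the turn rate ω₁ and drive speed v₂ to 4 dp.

ω₁ = -0.2094, v₂ = 2.3570

heading to target = atan2(0−2.5, -0.5−2) = -2.3562
Δθ = wrap(-2.3562 − -1.8326) = -0.5236; ω₁ = Δθ/dt₁ = -0.2094
distance = √((-0.5−2)² + (0−2.5)²) = 3.5355; v₂ = distance/dt₂ = 2.3570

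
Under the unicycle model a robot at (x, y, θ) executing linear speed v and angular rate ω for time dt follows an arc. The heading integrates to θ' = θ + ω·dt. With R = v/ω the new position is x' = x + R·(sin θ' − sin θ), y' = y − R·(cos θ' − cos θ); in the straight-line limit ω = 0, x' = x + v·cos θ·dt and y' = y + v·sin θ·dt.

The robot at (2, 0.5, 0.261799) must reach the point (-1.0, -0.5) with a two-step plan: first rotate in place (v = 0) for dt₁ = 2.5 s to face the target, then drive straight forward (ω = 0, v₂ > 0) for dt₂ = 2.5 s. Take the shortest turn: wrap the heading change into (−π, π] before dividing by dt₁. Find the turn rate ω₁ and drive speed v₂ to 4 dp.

heading to target = atan2(-0.5−0.5, -1−2) = -2.8198
Δθ = wrap(-2.8198 − 0.2618) = -3.0816; ω₁ = Δθ/dt₁ = -1.2327
distance = √((-1−2)² + (-0.5−0.5)²) = 3.1623; v₂ = distance/dt₂ = 1.2649

ω₁ = -1.2327, v₂ = 1.2649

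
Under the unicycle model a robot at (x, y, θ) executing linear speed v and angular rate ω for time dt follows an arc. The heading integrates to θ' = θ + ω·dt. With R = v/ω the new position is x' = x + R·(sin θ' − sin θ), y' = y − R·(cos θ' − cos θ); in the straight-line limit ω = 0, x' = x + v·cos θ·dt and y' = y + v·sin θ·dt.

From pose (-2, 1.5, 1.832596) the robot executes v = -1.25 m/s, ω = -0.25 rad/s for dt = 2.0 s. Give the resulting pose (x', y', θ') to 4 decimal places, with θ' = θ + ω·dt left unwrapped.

θ' = 1.8326 + -0.25·2.0 = 1.3326
R = v/ω = -1.25/-0.25 = 5.0000
x' = -2 + 5.0000·(sin 1.3326 − sin 1.8326) = -1.9708
y' = 1.5 − 5.0000·(cos 1.3326 − cos 1.8326) = -0.9739

(-1.9708, -0.9739, 1.3326)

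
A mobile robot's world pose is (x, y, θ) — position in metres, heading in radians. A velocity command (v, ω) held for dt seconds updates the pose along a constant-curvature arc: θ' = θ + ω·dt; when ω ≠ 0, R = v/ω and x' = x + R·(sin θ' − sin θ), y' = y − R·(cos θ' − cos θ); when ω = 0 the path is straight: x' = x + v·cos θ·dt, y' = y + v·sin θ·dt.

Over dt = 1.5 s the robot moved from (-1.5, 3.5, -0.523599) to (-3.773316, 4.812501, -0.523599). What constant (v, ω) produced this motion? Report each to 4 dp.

Δθ = -0.523599 − -0.523599 = 0.000000
ω = Δθ/dt = 0.000000/1.5 = 0.0000
ω = 0 → v = (Δx·cos θ + Δy·sin θ)/dt = -1.7500

v = -1.7500, ω = 0.0000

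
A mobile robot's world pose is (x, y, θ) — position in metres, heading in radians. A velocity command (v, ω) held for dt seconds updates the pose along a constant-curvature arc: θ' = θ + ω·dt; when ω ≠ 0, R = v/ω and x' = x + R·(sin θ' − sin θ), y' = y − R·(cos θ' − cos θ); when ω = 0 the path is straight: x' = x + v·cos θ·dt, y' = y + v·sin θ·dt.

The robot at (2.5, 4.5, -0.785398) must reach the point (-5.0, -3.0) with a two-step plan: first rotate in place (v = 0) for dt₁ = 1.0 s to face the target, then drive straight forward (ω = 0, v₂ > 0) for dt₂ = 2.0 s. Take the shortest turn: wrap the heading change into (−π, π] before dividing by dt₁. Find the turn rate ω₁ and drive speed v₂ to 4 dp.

heading to target = atan2(-3−4.5, -5−2.5) = -2.3562
Δθ = wrap(-2.3562 − -0.7854) = -1.5708; ω₁ = Δθ/dt₁ = -1.5708
distance = √((-5−2.5)² + (-3−4.5)²) = 10.6066; v₂ = distance/dt₂ = 5.3033

ω₁ = -1.5708, v₂ = 5.3033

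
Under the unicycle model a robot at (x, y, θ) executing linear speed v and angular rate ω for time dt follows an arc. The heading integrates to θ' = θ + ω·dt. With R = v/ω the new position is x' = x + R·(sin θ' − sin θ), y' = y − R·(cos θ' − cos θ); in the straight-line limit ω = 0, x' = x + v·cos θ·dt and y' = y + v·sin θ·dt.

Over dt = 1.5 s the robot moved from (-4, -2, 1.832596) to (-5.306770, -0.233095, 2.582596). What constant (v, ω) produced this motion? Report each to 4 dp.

Δθ = 2.582596 − 1.832596 = 0.750000
ω = Δθ/dt = 0.750000/1.5 = 0.5000
R = −Δy/(cos θ' − cos θ) = 3.0000
v = R·ω = 3.0000·0.5000 = 1.5000

v = 1.5000, ω = 0.5000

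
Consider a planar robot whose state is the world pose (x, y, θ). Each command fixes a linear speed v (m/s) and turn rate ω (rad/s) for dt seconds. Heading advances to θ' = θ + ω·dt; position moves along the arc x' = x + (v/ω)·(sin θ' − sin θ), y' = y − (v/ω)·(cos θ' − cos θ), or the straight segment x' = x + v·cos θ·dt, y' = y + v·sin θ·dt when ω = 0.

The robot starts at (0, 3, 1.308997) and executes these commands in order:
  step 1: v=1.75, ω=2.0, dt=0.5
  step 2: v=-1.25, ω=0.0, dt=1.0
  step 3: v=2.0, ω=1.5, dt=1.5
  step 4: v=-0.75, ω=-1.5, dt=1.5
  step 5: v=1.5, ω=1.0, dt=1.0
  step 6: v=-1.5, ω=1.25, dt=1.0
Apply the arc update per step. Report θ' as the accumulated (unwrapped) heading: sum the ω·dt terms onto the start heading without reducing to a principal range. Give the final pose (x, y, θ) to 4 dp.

step 1: θ'=2.3090 (R=0.8750) → pose (-0.1980, 3.8153, 2.3090)
step 2: θ'=2.3090 (straight) → pose (0.6432, 2.8907, 2.3090)
step 3: θ'=4.5590 (R=1.3333) → pose (-1.6607, 2.1971, 4.5590)
step 4: θ'=2.3090 (R=0.5000) → pose (-0.7967, 2.4572, 2.3090)
step 5: θ'=3.3090 (R=1.5000) → pose (-2.1562, 2.9268, 3.3090)
step 6: θ'=4.5590 (R=-1.2000) → pose (-1.1702, 3.9267, 4.5590)

(-1.1702, 3.9267, 4.5590)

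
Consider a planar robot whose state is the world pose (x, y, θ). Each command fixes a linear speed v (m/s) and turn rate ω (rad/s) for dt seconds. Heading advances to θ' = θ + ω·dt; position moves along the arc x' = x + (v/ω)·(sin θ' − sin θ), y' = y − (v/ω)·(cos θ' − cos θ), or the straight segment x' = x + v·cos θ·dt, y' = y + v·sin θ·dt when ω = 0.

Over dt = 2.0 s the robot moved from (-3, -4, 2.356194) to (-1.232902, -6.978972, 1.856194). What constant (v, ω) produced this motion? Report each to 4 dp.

v = -1.7500, ω = -0.2500

Δθ = 1.856194 − 2.356194 = -0.500000
ω = Δθ/dt = -0.500000/2.0 = -0.2500
R = −Δy/(cos θ' − cos θ) = 7.0000
v = R·ω = 7.0000·-0.2500 = -1.7500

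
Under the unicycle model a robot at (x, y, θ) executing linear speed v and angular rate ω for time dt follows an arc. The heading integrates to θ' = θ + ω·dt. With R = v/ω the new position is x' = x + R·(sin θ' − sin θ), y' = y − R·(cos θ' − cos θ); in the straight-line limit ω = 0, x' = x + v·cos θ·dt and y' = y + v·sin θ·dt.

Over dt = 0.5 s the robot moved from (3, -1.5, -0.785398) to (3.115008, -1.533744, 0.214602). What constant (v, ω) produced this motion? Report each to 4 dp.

Δθ = 0.214602 − -0.785398 = 1.000000
ω = Δθ/dt = 1.000000/0.5 = 2.0000
R = Δx/(sin θ' − sin θ) = 0.1250
v = R·ω = 0.1250·2.0000 = 0.2500

v = 0.2500, ω = 2.0000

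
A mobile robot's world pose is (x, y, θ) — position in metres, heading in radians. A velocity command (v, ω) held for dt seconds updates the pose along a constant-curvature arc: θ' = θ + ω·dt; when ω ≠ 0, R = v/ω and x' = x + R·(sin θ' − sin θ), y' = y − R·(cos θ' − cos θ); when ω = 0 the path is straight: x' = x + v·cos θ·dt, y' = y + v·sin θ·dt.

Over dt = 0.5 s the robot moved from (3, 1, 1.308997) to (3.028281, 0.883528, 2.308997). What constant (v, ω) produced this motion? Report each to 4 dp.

v = -0.2500, ω = 2.0000

Δθ = 2.308997 − 1.308997 = 1.000000
ω = Δθ/dt = 1.000000/0.5 = 2.0000
R = −Δy/(cos θ' − cos θ) = -0.1250
v = R·ω = -0.1250·2.0000 = -0.2500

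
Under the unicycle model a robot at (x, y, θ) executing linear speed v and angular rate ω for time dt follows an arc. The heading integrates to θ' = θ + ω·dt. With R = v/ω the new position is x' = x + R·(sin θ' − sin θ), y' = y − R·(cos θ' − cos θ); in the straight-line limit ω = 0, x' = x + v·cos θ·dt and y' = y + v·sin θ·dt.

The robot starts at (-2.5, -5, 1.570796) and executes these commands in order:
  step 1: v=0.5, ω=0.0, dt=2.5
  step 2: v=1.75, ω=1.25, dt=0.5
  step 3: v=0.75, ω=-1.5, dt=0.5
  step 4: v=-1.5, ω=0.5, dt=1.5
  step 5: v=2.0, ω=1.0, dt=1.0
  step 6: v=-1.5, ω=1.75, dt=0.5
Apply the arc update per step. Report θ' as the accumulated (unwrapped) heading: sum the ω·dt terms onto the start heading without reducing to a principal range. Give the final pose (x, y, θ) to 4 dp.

(-3.4016, -3.5355, 4.0708)

step 1: θ'=1.5708 (straight) → pose (-2.5000, -3.7500, 1.5708)
step 2: θ'=2.1958 (R=1.4000) → pose (-2.7647, -2.9309, 2.1958)
step 3: θ'=1.4458 (R=-0.5000) → pose (-2.8553, -2.5760, 1.4458)
step 4: θ'=2.1958 (R=-3.0000) → pose (-2.3116, -4.7053, 2.1958)
step 5: θ'=3.1958 (R=2.0000) → pose (-4.0418, -3.8784, 3.1958)
step 6: θ'=4.0708 (R=-0.8571) → pose (-3.4016, -3.5355, 4.0708)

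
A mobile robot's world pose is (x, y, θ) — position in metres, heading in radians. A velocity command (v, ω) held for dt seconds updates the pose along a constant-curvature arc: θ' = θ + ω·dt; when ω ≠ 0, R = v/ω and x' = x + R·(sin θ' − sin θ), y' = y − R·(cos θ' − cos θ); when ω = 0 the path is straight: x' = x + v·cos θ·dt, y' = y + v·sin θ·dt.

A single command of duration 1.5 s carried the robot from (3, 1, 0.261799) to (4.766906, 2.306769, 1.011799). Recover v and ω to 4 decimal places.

Δθ = 1.011799 − 0.261799 = 0.750000
ω = Δθ/dt = 0.750000/1.5 = 0.5000
R = Δx/(sin θ' − sin θ) = 3.0000
v = R·ω = 3.0000·0.5000 = 1.5000

v = 1.5000, ω = 0.5000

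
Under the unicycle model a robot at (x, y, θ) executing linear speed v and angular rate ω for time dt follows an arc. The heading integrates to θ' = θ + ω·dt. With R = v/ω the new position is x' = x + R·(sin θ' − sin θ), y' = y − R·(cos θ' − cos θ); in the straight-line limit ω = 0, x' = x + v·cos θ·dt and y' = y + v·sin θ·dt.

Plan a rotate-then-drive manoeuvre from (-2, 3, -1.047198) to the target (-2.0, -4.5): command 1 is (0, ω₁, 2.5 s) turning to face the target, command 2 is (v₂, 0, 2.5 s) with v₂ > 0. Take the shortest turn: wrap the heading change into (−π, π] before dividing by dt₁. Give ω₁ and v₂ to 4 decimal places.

heading to target = atan2(-4.5−3, -2−-2) = -1.5708
Δθ = wrap(-1.5708 − -1.0472) = -0.5236; ω₁ = Δθ/dt₁ = -0.2094
distance = √((-2−-2)² + (-4.5−3)²) = 7.5000; v₂ = distance/dt₂ = 3.0000

ω₁ = -0.2094, v₂ = 3.0000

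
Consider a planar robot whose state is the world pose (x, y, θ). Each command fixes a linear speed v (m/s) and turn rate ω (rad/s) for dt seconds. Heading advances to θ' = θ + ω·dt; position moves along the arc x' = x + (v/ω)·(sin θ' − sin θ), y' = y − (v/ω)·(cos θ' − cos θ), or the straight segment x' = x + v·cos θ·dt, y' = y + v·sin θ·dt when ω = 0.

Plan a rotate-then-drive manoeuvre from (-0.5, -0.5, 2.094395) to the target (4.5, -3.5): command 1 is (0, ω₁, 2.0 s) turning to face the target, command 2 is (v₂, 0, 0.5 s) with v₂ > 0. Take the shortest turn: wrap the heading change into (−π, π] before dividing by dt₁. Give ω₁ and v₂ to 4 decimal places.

heading to target = atan2(-3.5−-0.5, 4.5−-0.5) = -0.5404
Δθ = wrap(-0.5404 − 2.0944) = -2.6348; ω₁ = Δθ/dt₁ = -1.3174
distance = √((4.5−-0.5)² + (-3.5−-0.5)²) = 5.8310; v₂ = distance/dt₂ = 11.6619

ω₁ = -1.3174, v₂ = 11.6619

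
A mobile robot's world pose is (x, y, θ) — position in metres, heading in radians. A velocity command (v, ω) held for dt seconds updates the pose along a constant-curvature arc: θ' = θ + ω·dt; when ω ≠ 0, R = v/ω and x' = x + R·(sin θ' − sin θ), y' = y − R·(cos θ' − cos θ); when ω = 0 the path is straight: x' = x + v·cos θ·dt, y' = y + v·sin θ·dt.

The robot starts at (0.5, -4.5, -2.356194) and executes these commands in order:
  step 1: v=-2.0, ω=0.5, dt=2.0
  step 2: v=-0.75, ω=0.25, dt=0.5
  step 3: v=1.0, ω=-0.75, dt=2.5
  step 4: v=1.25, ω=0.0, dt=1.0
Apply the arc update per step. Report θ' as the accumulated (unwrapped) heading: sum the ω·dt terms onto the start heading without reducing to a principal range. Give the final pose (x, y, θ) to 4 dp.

(-0.9819, -2.2802, -3.1062)

step 1: θ'=-1.3562 (R=-4.0000) → pose (1.5798, -0.8197, -1.3562)
step 2: θ'=-1.2312 (R=-3.0000) → pose (1.4773, -0.4593, -1.2312)
step 3: θ'=-3.1062 (R=-1.3333) → pose (0.2673, -2.2359, -3.1062)
step 4: θ'=-3.1062 (straight) → pose (-0.9819, -2.2802, -3.1062)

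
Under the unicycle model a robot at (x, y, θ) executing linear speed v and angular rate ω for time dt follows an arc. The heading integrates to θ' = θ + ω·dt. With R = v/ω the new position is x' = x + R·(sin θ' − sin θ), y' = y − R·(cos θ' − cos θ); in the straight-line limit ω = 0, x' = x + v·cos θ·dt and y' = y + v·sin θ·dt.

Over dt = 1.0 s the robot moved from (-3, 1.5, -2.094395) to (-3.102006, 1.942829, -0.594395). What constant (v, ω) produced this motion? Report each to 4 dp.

Δθ = -0.594395 − -2.094395 = 1.500000
ω = Δθ/dt = 1.500000/1.0 = 1.5000
R = −Δy/(cos θ' − cos θ) = -0.3333
v = R·ω = -0.3333·1.5000 = -0.5000

v = -0.5000, ω = 1.5000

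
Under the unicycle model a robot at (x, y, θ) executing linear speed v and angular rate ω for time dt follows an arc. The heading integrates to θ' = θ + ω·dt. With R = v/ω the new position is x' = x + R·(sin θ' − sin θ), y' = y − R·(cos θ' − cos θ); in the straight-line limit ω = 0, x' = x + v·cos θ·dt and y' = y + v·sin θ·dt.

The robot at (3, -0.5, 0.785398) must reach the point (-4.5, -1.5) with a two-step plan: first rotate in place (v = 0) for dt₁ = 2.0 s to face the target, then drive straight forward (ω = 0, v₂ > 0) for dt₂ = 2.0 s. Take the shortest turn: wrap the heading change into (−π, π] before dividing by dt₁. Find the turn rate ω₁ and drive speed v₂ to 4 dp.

ω₁ = 1.2444, v₂ = 3.7832

heading to target = atan2(-1.5−-0.5, -4.5−3) = -3.0090
Δθ = wrap(-3.0090 − 0.7854) = 2.4887; ω₁ = Δθ/dt₁ = 1.2444
distance = √((-4.5−3)² + (-1.5−-0.5)²) = 7.5664; v₂ = distance/dt₂ = 3.7832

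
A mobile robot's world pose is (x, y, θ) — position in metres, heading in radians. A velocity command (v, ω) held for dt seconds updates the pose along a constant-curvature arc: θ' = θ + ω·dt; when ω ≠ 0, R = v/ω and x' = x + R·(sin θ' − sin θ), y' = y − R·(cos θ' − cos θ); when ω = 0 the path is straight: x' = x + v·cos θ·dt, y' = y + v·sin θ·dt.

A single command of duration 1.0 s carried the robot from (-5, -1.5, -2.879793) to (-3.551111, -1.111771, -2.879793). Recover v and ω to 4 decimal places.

v = -1.5000, ω = 0.0000

Δθ = -2.879793 − -2.879793 = 0.000000
ω = Δθ/dt = 0.000000/1.0 = 0.0000
ω = 0 → v = (Δx·cos θ + Δy·sin θ)/dt = -1.5000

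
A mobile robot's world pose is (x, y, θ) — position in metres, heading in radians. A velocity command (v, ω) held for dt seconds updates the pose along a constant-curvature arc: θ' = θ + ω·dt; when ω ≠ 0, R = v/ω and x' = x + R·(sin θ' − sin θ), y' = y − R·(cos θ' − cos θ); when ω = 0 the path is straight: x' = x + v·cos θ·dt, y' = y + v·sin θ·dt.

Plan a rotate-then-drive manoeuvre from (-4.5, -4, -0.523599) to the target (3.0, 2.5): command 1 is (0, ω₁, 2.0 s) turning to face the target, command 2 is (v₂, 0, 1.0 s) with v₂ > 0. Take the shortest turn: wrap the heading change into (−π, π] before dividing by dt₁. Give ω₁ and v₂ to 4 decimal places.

heading to target = atan2(2.5−-4, 3−-4.5) = 0.7141
Δθ = wrap(0.7141 − -0.5236) = 1.2377; ω₁ = Δθ/dt₁ = 0.6188
distance = √((3−-4.5)² + (2.5−-4)²) = 9.9247; v₂ = distance/dt₂ = 9.9247

ω₁ = 0.6188, v₂ = 9.9247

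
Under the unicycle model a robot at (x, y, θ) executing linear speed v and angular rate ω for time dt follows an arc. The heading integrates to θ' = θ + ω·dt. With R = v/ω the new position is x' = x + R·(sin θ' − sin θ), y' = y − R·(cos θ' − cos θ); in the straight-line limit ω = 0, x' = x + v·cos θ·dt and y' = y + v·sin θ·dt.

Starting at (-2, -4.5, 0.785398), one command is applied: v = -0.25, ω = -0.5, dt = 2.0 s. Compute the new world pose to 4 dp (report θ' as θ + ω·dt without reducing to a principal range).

θ' = 0.7854 + -0.5·2.0 = -0.2146
R = v/ω = -0.25/-0.5 = 0.5000
x' = -2 + 0.5000·(sin -0.2146 − sin 0.7854) = -2.4600
y' = -4.5 − 0.5000·(cos -0.2146 − cos 0.7854) = -4.6350

(-2.4600, -4.6350, -0.2146)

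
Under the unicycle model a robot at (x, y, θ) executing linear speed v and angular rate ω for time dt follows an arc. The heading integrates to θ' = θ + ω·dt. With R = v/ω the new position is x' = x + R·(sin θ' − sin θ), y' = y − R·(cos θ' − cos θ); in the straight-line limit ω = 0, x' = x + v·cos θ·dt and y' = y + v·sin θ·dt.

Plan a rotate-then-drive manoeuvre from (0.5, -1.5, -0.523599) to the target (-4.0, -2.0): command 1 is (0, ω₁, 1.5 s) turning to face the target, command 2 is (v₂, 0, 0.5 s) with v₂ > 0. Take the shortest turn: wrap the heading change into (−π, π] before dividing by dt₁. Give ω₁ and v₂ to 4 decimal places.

heading to target = atan2(-2−-1.5, -4−0.5) = -3.0309
Δθ = wrap(-3.0309 − -0.5236) = -2.5073; ω₁ = Δθ/dt₁ = -1.6716
distance = √((-4−0.5)² + (-2−-1.5)²) = 4.5277; v₂ = distance/dt₂ = 9.0554

ω₁ = -1.6716, v₂ = 9.0554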